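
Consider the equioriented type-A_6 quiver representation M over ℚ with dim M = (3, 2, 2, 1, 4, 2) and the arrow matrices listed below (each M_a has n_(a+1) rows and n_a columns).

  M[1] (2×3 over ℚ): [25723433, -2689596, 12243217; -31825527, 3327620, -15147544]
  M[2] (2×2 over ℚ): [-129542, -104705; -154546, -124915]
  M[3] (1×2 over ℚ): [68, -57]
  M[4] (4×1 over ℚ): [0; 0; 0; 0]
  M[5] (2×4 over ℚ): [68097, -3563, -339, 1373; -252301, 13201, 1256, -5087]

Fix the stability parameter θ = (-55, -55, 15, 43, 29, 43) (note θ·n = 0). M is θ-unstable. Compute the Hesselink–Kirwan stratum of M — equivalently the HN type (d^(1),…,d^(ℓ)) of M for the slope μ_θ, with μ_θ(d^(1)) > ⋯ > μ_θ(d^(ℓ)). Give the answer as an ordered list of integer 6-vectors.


Via rank(M_{q-1}∘⋯∘M_p): M ≅ I[1,1], I[1,2], I[1,4], I[3,3], I[5,5]^2, I[5,6]^2.
μ_θ-semistable layers: μ^(1)=43; μ^(2)=29; μ^(3)=15; μ^(4)=-55

((0, 0, 0, 1, 0, 2); (0, 0, 0, 0, 4, 0); (0, 0, 2, 0, 0, 0); (3, 2, 0, 0, 0, 0))


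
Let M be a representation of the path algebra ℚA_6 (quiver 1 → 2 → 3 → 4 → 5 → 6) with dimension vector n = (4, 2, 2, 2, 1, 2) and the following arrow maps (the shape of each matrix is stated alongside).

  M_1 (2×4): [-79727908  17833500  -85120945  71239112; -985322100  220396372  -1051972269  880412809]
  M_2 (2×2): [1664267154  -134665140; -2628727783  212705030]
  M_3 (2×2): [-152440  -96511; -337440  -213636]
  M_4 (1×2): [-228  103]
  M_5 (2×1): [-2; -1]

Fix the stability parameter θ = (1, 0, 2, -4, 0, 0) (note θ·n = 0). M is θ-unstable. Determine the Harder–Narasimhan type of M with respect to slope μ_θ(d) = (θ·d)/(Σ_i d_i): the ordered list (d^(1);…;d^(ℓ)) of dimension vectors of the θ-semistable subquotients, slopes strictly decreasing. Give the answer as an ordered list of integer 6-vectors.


Via rank(M_{q-1}∘⋯∘M_p): M ≅ I[1,1]^2, I[1,2], I[1,4], I[3,3], I[4,6], I[6,6].
μ_θ-semistable layers: μ^(1)=2; μ^(2)=1; μ^(3)=1/2; μ^(4)=0; μ^(5)=-1/4; μ^(6)=-4

((0, 0, 1, 0, 0, 0); (2, 0, 0, 0, 0, 0); (1, 1, 0, 0, 0, 0); (0, 0, 0, 0, 1, 2); (1, 1, 1, 1, 0, 0); (0, 0, 0, 1, 0, 0))


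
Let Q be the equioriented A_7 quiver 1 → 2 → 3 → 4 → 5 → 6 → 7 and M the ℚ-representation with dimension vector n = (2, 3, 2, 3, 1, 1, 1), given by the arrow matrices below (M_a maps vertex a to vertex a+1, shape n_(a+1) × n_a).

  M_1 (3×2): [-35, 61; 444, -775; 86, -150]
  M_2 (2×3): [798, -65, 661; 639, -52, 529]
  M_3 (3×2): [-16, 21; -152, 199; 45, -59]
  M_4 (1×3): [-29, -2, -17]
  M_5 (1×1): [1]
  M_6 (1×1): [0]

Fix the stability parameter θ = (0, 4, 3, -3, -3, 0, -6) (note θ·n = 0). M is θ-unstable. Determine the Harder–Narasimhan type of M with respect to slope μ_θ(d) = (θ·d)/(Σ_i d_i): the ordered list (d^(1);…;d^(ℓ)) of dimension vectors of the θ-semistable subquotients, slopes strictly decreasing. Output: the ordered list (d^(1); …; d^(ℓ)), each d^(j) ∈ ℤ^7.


Interval decomposition of M: I[1,4], I[1,6], I[2,2], I[4,4], I[7,7].
HN type (ℓ=6): μ^(1)=4; μ^(2)=4/3; μ^(3)=1/5; μ^(4)=0; μ^(5)=-3; μ^(6)=-6

((0, 1, 0, 0, 0, 0, 0); (0, 1, 1, 1, 0, 0, 0); (0, 1, 1, 1, 1, 1, 0); (2, 0, 0, 0, 0, 0, 0); (0, 0, 0, 1, 0, 0, 0); (0, 0, 0, 0, 0, 0, 1))


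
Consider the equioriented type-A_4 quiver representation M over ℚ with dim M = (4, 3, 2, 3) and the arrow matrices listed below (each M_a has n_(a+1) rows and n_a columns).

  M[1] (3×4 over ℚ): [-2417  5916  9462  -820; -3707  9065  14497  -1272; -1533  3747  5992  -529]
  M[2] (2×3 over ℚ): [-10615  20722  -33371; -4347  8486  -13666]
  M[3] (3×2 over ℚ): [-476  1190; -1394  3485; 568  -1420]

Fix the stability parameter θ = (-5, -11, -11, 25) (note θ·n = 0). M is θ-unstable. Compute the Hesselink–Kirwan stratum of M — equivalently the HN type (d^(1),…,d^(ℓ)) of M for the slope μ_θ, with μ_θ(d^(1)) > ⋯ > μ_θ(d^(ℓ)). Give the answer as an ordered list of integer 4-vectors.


Interval decomposition of M: I[1,1], I[1,2], I[1,3], I[1,4], I[4,4]^2.
HN type (ℓ=4): μ^(1)=25; μ^(2)=-5; μ^(3)=-8; μ^(4)=-9

((0, 0, 0, 3); (1, 0, 0, 0); (1, 1, 0, 0); (2, 2, 2, 0))


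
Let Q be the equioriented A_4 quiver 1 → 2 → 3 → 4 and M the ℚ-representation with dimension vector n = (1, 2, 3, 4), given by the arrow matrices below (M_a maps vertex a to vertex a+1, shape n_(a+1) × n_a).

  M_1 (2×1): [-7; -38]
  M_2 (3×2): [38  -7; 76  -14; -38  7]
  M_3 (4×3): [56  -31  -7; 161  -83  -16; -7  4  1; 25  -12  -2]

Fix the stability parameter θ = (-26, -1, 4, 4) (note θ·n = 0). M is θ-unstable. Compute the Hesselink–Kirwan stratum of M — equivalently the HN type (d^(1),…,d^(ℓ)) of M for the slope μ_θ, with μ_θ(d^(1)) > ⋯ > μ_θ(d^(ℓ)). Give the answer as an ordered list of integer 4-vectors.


Via rank(M_{q-1}∘⋯∘M_p): M ≅ I[1,2], I[2,4], I[3,4]^2, I[4,4].
μ_θ-semistable layers: μ^(1)=4; μ^(2)=-1; μ^(3)=-26

((0, 0, 3, 4); (0, 2, 0, 0); (1, 0, 0, 0))


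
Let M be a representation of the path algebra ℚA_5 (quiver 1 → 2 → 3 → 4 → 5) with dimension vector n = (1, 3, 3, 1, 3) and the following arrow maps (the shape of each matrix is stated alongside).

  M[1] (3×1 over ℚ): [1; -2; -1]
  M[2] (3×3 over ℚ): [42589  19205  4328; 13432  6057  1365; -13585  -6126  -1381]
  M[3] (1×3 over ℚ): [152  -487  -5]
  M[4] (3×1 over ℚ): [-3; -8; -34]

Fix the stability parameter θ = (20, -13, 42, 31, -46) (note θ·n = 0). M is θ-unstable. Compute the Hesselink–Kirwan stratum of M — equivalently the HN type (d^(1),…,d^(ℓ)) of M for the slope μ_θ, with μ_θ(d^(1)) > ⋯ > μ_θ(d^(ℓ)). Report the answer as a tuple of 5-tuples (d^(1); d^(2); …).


Interval decomposition of M: I[1,5], I[2,3]^2, I[5,5]^2.
HN type (ℓ=5): μ^(1)=42; μ^(2)=9; μ^(3)=7/2; μ^(4)=-13; μ^(5)=-46

((0, 0, 2, 0, 0); (0, 0, 1, 1, 1); (1, 1, 0, 0, 0); (0, 2, 0, 0, 0); (0, 0, 0, 0, 2))


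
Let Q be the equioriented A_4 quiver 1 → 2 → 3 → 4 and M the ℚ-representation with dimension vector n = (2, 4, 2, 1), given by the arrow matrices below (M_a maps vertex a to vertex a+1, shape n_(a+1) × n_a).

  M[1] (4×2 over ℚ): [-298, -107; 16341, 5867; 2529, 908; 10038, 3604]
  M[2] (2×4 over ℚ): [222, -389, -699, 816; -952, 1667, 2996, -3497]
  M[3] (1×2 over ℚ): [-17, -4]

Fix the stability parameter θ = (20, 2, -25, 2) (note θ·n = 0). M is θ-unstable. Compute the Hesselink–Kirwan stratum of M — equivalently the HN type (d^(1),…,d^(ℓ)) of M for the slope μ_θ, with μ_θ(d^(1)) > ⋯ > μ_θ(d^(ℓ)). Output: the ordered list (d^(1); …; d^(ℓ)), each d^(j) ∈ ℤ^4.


Via rank(M_{q-1}∘⋯∘M_p): M ≅ I[1,3], I[1,4], I[2,2]^2.
μ_θ-semistable layers: μ^(1)=2; μ^(2)=-1

((0, 2, 0, 1); (2, 2, 2, 0))


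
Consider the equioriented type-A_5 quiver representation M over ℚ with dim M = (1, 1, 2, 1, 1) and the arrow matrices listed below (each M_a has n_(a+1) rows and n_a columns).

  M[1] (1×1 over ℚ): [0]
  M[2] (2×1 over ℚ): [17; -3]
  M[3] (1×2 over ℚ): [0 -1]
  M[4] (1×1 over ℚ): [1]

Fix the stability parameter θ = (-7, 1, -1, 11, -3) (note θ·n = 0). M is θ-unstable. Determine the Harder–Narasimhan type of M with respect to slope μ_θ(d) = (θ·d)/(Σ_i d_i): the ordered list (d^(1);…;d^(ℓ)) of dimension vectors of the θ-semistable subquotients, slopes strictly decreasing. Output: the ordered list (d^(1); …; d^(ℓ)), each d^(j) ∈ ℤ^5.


Interval decomposition of M: I[1,1], I[2,5], I[3,3].
HN type (ℓ=4): μ^(1)=4; μ^(2)=0; μ^(3)=-1; μ^(4)=-7

((0, 0, 0, 1, 1); (0, 1, 1, 0, 0); (0, 0, 1, 0, 0); (1, 0, 0, 0, 0))


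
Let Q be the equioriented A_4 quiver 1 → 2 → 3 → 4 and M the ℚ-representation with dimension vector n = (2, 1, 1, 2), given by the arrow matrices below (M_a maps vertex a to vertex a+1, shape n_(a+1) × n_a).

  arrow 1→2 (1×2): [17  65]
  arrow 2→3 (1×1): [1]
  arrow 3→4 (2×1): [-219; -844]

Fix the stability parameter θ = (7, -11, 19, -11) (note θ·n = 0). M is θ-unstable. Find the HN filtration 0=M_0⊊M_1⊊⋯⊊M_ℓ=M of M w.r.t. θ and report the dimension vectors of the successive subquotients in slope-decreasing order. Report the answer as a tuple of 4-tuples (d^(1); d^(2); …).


Via rank(M_{q-1}∘⋯∘M_p): M ≅ I[1,1], I[1,4], I[4,4].
μ_θ-semistable layers: μ^(1)=7; μ^(2)=4; μ^(3)=-2; μ^(4)=-11

((1, 0, 0, 0); (0, 0, 1, 1); (1, 1, 0, 0); (0, 0, 0, 1))


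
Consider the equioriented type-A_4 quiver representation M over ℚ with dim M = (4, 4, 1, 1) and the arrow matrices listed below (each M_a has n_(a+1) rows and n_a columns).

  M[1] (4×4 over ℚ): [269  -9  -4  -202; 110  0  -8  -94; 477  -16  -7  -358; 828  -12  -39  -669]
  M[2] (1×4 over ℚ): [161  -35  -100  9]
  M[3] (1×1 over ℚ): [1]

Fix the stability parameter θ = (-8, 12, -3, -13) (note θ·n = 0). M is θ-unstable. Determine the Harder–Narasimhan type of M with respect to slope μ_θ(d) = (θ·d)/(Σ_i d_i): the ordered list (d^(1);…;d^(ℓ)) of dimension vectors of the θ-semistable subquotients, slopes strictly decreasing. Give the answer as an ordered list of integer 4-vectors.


Interval decomposition of M: I[1,1], I[1,2]^2, I[1,4], I[2,2].
HN type (ℓ=3): μ^(1)=12; μ^(2)=-4/3; μ^(3)=-8

((0, 3, 0, 0); (0, 1, 1, 1); (4, 0, 0, 0))


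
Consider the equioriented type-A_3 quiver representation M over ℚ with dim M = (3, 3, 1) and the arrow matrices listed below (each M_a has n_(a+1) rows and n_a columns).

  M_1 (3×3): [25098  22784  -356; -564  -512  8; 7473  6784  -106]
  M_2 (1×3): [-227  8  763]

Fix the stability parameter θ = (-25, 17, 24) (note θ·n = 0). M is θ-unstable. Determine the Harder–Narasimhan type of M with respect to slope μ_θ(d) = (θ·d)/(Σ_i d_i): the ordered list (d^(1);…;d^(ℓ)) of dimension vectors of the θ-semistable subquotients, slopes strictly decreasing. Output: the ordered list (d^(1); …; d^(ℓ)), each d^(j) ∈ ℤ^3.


Via rank(M_{q-1}∘⋯∘M_p): M ≅ I[1,1]^2, I[1,3], I[2,2]^2.
μ_θ-semistable layers: μ^(1)=24; μ^(2)=17; μ^(3)=-25

((0, 0, 1); (0, 3, 0); (3, 0, 0))


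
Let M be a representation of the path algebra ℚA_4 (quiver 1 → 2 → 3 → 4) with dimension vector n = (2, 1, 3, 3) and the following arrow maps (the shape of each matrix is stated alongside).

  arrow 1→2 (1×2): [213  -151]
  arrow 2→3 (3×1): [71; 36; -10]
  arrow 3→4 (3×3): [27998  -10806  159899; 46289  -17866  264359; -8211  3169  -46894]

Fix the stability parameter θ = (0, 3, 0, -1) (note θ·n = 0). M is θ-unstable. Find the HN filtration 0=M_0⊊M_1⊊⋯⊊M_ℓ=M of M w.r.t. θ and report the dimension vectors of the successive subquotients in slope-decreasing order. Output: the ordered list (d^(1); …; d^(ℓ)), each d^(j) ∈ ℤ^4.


Via rank(M_{q-1}∘⋯∘M_p): M ≅ I[1,1], I[1,4], I[3,4]^2.
μ_θ-semistable layers: μ^(1)=2/3; μ^(2)=0; μ^(3)=-1/2

((0, 1, 1, 1); (2, 0, 0, 0); (0, 0, 2, 2))


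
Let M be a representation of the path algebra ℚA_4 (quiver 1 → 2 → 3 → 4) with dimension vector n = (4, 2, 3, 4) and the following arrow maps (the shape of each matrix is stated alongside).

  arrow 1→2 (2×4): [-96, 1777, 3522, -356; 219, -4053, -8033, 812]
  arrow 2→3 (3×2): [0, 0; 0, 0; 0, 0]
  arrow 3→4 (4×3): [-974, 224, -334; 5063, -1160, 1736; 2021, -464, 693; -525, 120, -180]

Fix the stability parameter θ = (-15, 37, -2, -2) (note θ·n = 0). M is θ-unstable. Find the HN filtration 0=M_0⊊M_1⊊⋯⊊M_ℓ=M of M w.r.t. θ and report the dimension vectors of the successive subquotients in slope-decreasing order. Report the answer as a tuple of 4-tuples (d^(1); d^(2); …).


Interval decomposition of M: I[1,1]^2, I[1,2]^2, I[3,3], I[3,4]^2, I[4,4]^2.
HN type (ℓ=3): μ^(1)=37; μ^(2)=-2; μ^(3)=-15

((0, 2, 0, 0); (0, 0, 3, 4); (4, 0, 0, 0))


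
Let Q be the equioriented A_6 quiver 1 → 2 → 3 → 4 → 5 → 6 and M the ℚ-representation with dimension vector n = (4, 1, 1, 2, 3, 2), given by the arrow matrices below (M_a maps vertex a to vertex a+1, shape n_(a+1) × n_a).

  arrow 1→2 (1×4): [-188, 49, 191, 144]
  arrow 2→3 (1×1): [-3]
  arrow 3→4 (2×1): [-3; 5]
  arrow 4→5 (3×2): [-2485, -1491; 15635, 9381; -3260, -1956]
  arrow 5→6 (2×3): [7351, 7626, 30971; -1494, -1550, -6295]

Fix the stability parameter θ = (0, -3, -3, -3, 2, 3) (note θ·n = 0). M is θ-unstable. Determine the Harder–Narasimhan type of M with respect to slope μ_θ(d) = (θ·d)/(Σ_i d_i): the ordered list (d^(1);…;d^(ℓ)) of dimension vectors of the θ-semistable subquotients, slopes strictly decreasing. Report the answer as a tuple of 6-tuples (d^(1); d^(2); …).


Interval decomposition of M: I[1,1]^3, I[1,4], I[4,6], I[5,5], I[5,6].
HN type (ℓ=5): μ^(1)=3; μ^(2)=2; μ^(3)=0; μ^(4)=-9/4; μ^(5)=-3

((0, 0, 0, 0, 0, 2); (0, 0, 0, 0, 3, 0); (3, 0, 0, 0, 0, 0); (1, 1, 1, 1, 0, 0); (0, 0, 0, 1, 0, 0))


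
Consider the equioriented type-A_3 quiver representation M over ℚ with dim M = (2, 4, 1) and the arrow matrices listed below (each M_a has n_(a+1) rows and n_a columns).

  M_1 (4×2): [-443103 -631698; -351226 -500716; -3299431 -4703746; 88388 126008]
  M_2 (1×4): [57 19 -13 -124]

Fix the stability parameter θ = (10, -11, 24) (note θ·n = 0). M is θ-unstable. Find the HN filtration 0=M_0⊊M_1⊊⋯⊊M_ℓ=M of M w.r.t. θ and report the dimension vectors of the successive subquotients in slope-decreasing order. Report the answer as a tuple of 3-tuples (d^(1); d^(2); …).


Via rank(M_{q-1}∘⋯∘M_p): M ≅ I[1,1], I[1,3], I[2,2]^3.
μ_θ-semistable layers: μ^(1)=24; μ^(2)=10; μ^(3)=-1/2; μ^(4)=-11

((0, 0, 1); (1, 0, 0); (1, 1, 0); (0, 3, 0))


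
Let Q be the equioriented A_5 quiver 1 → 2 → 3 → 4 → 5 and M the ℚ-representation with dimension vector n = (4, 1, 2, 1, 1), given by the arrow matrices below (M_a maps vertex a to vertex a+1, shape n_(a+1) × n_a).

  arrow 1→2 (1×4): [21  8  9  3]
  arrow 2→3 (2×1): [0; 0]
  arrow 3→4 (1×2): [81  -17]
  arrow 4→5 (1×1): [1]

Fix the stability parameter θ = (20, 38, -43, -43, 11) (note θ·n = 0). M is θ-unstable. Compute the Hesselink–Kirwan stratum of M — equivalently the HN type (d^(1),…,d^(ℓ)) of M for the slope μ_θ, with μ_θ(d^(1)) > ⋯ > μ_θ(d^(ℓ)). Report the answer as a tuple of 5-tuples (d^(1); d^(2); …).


Via rank(M_{q-1}∘⋯∘M_p): M ≅ I[1,1]^3, I[1,2], I[3,3], I[3,5].
μ_θ-semistable layers: μ^(1)=38; μ^(2)=20; μ^(3)=11; μ^(4)=-43

((0, 1, 0, 0, 0); (4, 0, 0, 0, 0); (0, 0, 0, 0, 1); (0, 0, 2, 1, 0))


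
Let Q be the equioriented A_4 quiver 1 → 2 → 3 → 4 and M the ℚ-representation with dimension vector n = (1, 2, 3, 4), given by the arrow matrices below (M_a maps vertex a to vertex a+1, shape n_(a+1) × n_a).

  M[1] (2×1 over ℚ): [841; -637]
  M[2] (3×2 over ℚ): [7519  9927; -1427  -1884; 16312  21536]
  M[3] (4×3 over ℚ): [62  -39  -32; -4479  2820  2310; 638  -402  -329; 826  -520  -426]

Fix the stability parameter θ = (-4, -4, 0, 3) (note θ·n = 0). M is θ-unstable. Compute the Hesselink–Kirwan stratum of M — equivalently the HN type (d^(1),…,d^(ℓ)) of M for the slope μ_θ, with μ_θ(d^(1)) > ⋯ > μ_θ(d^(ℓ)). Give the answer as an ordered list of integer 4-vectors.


Via rank(M_{q-1}∘⋯∘M_p): M ≅ I[1,4], I[2,4], I[3,4], I[4,4].
μ_θ-semistable layers: μ^(1)=3; μ^(2)=0; μ^(3)=-4

((0, 0, 0, 4); (0, 0, 3, 0); (1, 2, 0, 0))


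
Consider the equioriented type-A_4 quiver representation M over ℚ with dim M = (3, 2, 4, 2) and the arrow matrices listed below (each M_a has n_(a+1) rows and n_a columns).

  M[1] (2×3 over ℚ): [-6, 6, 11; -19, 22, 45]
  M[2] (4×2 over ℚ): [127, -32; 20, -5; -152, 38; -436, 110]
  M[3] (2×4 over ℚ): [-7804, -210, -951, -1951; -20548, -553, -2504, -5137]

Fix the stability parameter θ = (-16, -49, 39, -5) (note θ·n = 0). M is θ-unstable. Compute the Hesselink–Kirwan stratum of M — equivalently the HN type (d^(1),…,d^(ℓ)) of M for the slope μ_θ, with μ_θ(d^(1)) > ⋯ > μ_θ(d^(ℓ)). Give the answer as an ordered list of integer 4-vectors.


Via rank(M_{q-1}∘⋯∘M_p): M ≅ I[1,1], I[1,3], I[1,4], I[3,3], I[3,4].
μ_θ-semistable layers: μ^(1)=39; μ^(2)=17; μ^(3)=-16; μ^(4)=-65/2

((0, 0, 2, 0); (0, 0, 2, 2); (1, 0, 0, 0); (2, 2, 0, 0))


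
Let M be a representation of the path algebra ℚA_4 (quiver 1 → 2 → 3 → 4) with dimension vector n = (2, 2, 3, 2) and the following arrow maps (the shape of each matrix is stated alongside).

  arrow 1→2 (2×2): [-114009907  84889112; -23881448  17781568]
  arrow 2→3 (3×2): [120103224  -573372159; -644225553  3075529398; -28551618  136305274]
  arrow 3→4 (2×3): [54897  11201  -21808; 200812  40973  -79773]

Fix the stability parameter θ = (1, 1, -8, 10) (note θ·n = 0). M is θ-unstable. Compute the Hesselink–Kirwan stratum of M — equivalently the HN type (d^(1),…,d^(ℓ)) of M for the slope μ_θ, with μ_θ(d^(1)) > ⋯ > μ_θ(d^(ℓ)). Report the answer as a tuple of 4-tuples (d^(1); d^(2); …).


Barcode: M ≅ I[1,1], I[1,4], I[2,4], I[3,3]. HN layers by μ_θ (5 steps, strictly decreasing):
  μ^(1)=10; μ^(2)=1; μ^(3)=-2; μ^(4)=-7/2; μ^(5)=-8

((0, 0, 0, 2); (1, 0, 0, 0); (1, 1, 1, 0); (0, 1, 1, 0); (0, 0, 1, 0))


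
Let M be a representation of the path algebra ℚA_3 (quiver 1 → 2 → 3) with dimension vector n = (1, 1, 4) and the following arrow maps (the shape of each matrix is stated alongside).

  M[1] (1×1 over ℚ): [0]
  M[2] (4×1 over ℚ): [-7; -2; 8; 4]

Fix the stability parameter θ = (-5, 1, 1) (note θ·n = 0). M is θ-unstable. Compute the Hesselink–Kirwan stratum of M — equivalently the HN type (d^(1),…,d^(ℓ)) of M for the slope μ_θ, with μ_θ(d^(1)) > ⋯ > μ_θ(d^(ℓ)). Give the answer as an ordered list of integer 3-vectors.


Barcode: M ≅ I[1,1], I[2,3], I[3,3]^3. HN layers by μ_θ (2 steps, strictly decreasing):
  μ^(1)=1; μ^(2)=-5

((0, 1, 4); (1, 0, 0))


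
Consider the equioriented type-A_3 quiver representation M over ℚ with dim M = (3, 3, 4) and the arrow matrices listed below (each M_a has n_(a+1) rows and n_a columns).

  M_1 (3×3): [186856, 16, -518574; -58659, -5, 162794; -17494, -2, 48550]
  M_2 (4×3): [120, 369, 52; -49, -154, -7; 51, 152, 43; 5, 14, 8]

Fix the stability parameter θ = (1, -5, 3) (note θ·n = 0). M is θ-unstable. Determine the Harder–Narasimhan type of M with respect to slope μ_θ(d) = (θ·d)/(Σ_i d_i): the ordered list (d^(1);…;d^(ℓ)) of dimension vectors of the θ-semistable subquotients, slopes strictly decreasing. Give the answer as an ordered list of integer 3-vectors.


Interval decomposition of M: I[1,1], I[1,3]^2, I[2,3], I[3,3].
HN type (ℓ=4): μ^(1)=3; μ^(2)=1; μ^(3)=-2; μ^(4)=-5

((0, 0, 4); (1, 0, 0); (2, 2, 0); (0, 1, 0))


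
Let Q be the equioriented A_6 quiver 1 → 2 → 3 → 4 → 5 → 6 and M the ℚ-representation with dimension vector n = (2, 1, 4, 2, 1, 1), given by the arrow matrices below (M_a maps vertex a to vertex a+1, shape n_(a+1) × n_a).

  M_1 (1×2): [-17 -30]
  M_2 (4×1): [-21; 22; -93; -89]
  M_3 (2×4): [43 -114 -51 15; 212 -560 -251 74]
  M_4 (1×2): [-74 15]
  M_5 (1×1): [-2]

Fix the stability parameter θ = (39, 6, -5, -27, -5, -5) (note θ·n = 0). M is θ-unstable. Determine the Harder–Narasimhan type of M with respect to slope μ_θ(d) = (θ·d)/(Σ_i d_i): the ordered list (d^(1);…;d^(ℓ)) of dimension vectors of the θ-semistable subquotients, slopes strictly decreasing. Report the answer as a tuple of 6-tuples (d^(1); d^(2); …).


Via rank(M_{q-1}∘⋯∘M_p): M ≅ I[1,1], I[1,6], I[3,3]^2, I[3,4].
μ_θ-semistable layers: μ^(1)=39; μ^(2)=1/2; μ^(3)=-5; μ^(4)=-16

((1, 0, 0, 0, 0, 0); (1, 1, 1, 1, 1, 1); (0, 0, 2, 0, 0, 0); (0, 0, 1, 1, 0, 0))


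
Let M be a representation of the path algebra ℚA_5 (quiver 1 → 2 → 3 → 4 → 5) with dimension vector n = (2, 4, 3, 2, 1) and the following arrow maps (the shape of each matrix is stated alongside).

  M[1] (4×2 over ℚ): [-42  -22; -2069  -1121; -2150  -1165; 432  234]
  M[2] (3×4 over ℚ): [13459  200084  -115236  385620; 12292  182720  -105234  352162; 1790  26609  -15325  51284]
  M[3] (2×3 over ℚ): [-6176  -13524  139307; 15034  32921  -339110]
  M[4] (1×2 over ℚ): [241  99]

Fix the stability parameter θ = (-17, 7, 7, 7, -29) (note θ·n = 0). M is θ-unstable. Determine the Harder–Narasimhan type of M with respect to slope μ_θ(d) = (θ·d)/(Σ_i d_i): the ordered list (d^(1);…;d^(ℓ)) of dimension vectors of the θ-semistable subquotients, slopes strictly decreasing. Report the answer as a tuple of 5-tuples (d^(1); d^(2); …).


Barcode: M ≅ I[1,4], I[1,5], I[2,2], I[2,3]. HN layers by μ_θ (3 steps, strictly decreasing):
  μ^(1)=7; μ^(2)=-2; μ^(3)=-17

((0, 3, 2, 1, 0); (0, 1, 1, 1, 1); (2, 0, 0, 0, 0))


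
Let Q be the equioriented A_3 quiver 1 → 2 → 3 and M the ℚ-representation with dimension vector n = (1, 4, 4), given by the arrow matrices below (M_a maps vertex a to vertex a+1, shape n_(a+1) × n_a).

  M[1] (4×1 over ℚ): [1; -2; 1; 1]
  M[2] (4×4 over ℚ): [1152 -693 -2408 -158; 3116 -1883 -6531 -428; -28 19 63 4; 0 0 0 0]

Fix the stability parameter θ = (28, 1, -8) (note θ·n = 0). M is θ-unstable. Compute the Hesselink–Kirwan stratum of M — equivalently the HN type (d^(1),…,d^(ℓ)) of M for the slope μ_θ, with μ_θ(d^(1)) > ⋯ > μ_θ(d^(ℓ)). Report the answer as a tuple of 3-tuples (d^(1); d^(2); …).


Via rank(M_{q-1}∘⋯∘M_p): M ≅ I[1,3], I[2,2]^2, I[2,3], I[3,3]^2.
μ_θ-semistable layers: μ^(1)=7; μ^(2)=1; μ^(3)=-7/2; μ^(4)=-8

((1, 1, 1); (0, 2, 0); (0, 1, 1); (0, 0, 2))


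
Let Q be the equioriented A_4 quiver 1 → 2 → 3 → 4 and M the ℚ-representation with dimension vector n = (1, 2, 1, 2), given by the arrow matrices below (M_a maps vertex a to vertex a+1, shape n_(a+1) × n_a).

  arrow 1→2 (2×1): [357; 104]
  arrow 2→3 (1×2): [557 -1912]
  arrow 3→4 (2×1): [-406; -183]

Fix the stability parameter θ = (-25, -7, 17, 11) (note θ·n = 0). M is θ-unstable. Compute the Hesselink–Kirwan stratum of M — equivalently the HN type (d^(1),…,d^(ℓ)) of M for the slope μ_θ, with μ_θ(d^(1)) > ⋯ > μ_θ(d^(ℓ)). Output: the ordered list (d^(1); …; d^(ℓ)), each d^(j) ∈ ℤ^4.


Interval decomposition of M: I[1,4], I[2,2], I[4,4].
HN type (ℓ=4): μ^(1)=14; μ^(2)=11; μ^(3)=-7; μ^(4)=-25

((0, 0, 1, 1); (0, 0, 0, 1); (0, 2, 0, 0); (1, 0, 0, 0))


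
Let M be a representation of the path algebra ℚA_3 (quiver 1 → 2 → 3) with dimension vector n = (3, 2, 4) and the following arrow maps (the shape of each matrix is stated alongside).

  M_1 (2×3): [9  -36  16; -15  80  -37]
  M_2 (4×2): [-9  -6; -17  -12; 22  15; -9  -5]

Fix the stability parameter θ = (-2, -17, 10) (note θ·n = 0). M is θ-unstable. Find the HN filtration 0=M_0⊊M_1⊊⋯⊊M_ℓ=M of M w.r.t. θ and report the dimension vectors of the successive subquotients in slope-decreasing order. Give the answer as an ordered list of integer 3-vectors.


Barcode: M ≅ I[1,1], I[1,3]^2, I[3,3]^2. HN layers by μ_θ (3 steps, strictly decreasing):
  μ^(1)=10; μ^(2)=-2; μ^(3)=-19/2

((0, 0, 4); (1, 0, 0); (2, 2, 0))


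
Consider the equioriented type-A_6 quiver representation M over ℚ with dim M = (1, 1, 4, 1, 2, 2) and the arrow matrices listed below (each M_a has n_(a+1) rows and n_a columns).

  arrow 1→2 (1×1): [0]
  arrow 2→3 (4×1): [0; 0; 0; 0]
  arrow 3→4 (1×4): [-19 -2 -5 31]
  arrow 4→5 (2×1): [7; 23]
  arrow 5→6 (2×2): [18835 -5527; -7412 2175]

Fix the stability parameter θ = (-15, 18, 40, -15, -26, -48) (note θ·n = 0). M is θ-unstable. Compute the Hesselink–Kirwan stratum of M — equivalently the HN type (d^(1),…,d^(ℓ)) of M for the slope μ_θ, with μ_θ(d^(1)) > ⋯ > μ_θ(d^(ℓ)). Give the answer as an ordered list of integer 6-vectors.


Barcode: M ≅ I[1,1], I[2,2], I[3,3]^3, I[3,6], I[5,6]. HN layers by μ_θ (5 steps, strictly decreasing):
  μ^(1)=40; μ^(2)=18; μ^(3)=-49/4; μ^(4)=-15; μ^(5)=-37

((0, 0, 3, 0, 0, 0); (0, 1, 0, 0, 0, 0); (0, 0, 1, 1, 1, 1); (1, 0, 0, 0, 0, 0); (0, 0, 0, 0, 1, 1))


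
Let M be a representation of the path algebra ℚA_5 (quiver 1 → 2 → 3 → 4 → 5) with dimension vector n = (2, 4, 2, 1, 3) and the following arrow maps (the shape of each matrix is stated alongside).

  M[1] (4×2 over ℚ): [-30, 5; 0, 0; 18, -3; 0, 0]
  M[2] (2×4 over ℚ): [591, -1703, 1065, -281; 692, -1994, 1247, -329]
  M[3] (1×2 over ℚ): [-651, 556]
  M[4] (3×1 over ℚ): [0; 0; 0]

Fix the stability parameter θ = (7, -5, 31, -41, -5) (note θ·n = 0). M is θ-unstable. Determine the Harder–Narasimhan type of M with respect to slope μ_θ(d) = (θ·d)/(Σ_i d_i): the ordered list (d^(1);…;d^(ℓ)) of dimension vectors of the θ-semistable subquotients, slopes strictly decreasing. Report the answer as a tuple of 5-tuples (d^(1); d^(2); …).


Interval decomposition of M: I[1,1], I[1,4], I[2,2]^2, I[2,3], I[5,5]^3.
HN type (ℓ=4): μ^(1)=31; μ^(2)=7; μ^(3)=-2; μ^(4)=-5

((0, 0, 1, 0, 0); (1, 0, 0, 0, 0); (1, 1, 1, 1, 0); (0, 3, 0, 0, 3))


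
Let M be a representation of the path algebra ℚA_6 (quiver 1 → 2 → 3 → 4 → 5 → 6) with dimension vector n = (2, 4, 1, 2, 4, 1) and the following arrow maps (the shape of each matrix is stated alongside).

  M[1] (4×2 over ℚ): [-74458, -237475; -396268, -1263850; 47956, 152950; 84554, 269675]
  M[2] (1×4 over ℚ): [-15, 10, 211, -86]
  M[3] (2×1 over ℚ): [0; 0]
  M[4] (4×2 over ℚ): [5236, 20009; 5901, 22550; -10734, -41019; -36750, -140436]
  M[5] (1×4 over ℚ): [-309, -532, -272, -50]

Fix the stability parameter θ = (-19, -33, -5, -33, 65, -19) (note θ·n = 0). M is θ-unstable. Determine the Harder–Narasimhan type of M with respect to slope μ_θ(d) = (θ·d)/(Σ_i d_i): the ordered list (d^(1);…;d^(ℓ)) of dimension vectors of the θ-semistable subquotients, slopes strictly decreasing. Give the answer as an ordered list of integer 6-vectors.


Barcode: M ≅ I[1,1], I[1,3], I[2,2]^3, I[4,5], I[4,6], I[5,5]^2. HN layers by μ_θ (6 steps, strictly decreasing):
  μ^(1)=65; μ^(2)=23; μ^(3)=-5; μ^(4)=-19; μ^(5)=-26; μ^(6)=-33

((0, 0, 0, 0, 3, 0); (0, 0, 0, 0, 1, 1); (0, 0, 1, 0, 0, 0); (1, 0, 0, 0, 0, 0); (1, 1, 0, 0, 0, 0); (0, 3, 0, 2, 0, 0))


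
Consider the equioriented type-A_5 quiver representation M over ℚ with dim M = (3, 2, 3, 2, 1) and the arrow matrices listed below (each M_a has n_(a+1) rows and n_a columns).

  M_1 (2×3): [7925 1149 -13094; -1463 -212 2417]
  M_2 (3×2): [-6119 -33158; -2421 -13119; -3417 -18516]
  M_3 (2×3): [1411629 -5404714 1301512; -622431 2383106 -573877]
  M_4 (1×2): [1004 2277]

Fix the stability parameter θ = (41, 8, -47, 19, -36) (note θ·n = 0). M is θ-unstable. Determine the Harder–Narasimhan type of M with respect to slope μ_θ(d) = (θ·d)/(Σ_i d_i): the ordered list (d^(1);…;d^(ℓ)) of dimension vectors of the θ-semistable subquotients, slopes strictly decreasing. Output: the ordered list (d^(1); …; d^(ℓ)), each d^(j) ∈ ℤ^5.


Interval decomposition of M: I[1,1], I[1,3], I[1,4], I[3,5].
HN type (ℓ=5): μ^(1)=41; μ^(2)=19; μ^(3)=2/3; μ^(4)=-17/2; μ^(5)=-47

((1, 0, 0, 0, 0); (0, 0, 0, 1, 0); (2, 2, 2, 0, 0); (0, 0, 0, 1, 1); (0, 0, 1, 0, 0))


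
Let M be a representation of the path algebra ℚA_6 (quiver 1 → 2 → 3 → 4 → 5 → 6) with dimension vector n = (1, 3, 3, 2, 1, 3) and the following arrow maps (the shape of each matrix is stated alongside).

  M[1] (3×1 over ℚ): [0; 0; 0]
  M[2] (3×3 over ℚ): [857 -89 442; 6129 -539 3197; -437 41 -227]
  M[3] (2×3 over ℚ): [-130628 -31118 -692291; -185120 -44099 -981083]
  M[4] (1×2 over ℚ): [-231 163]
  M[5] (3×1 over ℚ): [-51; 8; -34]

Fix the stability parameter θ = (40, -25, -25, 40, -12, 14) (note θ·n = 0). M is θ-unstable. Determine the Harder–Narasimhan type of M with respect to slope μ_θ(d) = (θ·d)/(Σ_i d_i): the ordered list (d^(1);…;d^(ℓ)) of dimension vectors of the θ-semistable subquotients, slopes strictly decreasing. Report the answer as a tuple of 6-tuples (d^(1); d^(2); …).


Barcode: M ≅ I[1,1], I[2,3], I[2,4], I[2,6], I[6,6]^2. HN layers by μ_θ (3 steps, strictly decreasing):
  μ^(1)=40; μ^(2)=14; μ^(3)=-25

((1, 0, 0, 1, 0, 0); (0, 0, 0, 1, 1, 3); (0, 3, 3, 0, 0, 0))


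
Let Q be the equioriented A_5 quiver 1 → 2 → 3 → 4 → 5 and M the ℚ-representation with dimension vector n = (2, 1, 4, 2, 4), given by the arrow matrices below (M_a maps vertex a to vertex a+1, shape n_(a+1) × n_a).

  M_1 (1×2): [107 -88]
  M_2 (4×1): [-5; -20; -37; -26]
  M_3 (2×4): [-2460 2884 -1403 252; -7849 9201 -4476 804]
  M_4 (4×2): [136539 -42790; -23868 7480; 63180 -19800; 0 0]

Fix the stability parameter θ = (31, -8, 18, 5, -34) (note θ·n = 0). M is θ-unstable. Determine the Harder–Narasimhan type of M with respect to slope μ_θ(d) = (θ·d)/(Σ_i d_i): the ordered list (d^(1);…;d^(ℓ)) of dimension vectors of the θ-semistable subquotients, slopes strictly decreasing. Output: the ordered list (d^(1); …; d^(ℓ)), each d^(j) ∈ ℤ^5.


Via rank(M_{q-1}∘⋯∘M_p): M ≅ I[1,1], I[1,5], I[3,3]^2, I[3,4], I[5,5]^3.
μ_θ-semistable layers: μ^(1)=31; μ^(2)=18; μ^(3)=23/2; μ^(4)=12/5; μ^(5)=-34

((1, 0, 0, 0, 0); (0, 0, 2, 0, 0); (0, 0, 1, 1, 0); (1, 1, 1, 1, 1); (0, 0, 0, 0, 3))


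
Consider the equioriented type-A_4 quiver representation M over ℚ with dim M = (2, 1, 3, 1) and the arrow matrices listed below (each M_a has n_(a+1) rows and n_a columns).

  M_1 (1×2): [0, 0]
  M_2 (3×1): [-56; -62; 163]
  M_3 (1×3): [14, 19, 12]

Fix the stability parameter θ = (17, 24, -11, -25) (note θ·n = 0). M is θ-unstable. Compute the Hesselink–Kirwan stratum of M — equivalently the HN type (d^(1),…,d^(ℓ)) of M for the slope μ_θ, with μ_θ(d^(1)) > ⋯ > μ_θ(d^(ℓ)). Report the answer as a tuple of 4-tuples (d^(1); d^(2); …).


Via rank(M_{q-1}∘⋯∘M_p): M ≅ I[1,1]^2, I[2,4], I[3,3]^2.
μ_θ-semistable layers: μ^(1)=17; μ^(2)=-4; μ^(3)=-11

((2, 0, 0, 0); (0, 1, 1, 1); (0, 0, 2, 0))


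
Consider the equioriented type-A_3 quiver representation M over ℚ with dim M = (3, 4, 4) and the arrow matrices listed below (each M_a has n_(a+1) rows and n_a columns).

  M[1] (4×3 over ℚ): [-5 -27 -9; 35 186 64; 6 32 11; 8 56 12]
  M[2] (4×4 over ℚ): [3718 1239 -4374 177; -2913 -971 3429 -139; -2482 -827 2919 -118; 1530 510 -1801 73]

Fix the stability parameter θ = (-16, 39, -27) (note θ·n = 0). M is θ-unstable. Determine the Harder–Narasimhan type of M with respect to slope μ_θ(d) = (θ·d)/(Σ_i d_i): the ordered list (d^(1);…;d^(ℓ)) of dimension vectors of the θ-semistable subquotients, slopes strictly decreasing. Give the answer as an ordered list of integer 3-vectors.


Via rank(M_{q-1}∘⋯∘M_p): M ≅ I[1,3]^3, I[2,2], I[3,3].
μ_θ-semistable layers: μ^(1)=39; μ^(2)=6; μ^(3)=-16; μ^(4)=-27

((0, 1, 0); (0, 3, 3); (3, 0, 0); (0, 0, 1))


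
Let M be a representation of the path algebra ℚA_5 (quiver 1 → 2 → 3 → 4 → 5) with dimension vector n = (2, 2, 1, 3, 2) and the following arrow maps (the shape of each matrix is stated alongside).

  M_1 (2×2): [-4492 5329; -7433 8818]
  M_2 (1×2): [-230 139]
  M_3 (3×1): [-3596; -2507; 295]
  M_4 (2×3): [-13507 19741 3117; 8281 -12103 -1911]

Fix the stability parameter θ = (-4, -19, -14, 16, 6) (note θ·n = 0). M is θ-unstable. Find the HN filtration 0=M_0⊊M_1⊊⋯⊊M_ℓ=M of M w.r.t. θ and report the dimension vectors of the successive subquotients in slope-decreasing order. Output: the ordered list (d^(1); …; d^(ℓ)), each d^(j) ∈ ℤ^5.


Via rank(M_{q-1}∘⋯∘M_p): M ≅ I[1,2], I[1,4], I[4,4], I[4,5], I[5,5].
μ_θ-semistable layers: μ^(1)=16; μ^(2)=11; μ^(3)=6; μ^(4)=-23/2; μ^(5)=-37/3

((0, 0, 0, 2, 0); (0, 0, 0, 1, 1); (0, 0, 0, 0, 1); (1, 1, 0, 0, 0); (1, 1, 1, 0, 0))


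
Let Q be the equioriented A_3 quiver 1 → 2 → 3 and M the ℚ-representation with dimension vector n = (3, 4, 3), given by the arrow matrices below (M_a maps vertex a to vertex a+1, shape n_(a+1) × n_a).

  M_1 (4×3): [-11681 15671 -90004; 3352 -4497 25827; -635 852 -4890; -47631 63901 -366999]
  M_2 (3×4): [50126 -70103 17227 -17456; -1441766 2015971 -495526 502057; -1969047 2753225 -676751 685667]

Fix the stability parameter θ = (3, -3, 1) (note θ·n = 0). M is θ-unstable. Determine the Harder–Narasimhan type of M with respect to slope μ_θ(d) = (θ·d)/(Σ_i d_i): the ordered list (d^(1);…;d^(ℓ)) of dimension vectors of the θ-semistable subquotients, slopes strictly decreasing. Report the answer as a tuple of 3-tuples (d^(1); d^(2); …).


Via rank(M_{q-1}∘⋯∘M_p): M ≅ I[1,3]^3, I[2,2].
μ_θ-semistable layers: μ^(1)=1; μ^(2)=0; μ^(3)=-3

((0, 0, 3); (3, 3, 0); (0, 1, 0))


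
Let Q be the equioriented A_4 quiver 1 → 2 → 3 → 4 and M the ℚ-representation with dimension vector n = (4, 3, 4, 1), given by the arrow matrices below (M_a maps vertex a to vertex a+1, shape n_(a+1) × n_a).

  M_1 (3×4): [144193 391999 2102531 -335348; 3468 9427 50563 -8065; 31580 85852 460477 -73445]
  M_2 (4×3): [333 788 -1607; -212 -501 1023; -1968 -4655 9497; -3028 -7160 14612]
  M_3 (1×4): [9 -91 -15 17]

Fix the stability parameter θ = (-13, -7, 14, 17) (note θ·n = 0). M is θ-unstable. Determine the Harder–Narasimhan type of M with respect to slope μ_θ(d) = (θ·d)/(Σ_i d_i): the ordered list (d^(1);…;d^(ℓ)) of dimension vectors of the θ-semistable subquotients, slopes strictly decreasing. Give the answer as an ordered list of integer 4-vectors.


Barcode: M ≅ I[1,1], I[1,2], I[1,3], I[1,4], I[3,3]^2. HN layers by μ_θ (4 steps, strictly decreasing):
  μ^(1)=17; μ^(2)=14; μ^(3)=-7; μ^(4)=-13

((0, 0, 0, 1); (0, 0, 4, 0); (0, 3, 0, 0); (4, 0, 0, 0))


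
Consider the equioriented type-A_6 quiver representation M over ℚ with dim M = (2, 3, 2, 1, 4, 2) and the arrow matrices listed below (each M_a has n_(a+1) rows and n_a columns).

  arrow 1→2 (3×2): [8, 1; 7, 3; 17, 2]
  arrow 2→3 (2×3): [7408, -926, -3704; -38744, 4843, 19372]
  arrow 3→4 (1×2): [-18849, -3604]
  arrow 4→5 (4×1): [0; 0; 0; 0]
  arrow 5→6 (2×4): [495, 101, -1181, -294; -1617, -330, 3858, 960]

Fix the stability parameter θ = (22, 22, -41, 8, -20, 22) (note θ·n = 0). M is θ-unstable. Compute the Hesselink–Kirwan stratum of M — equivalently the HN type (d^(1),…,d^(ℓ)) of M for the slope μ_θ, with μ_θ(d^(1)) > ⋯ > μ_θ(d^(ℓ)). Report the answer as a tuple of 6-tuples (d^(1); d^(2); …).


Via rank(M_{q-1}∘⋯∘M_p): M ≅ I[1,2], I[1,4], I[2,2], I[3,3], I[5,5]^2, I[5,6]^2.
μ_θ-semistable layers: μ^(1)=22; μ^(2)=8; μ^(3)=1; μ^(4)=-20; μ^(5)=-41

((1, 2, 0, 0, 0, 2); (0, 0, 0, 1, 0, 0); (1, 1, 1, 0, 0, 0); (0, 0, 0, 0, 4, 0); (0, 0, 1, 0, 0, 0))


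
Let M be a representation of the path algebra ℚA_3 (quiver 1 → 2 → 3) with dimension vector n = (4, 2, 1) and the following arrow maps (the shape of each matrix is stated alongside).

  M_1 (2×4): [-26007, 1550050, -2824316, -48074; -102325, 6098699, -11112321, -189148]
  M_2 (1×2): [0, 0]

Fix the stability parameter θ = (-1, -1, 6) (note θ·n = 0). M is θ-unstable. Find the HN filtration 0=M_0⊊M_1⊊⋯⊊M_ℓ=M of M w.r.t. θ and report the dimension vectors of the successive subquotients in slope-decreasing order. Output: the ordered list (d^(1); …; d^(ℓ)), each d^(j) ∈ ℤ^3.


Barcode: M ≅ I[1,1]^2, I[1,2]^2, I[3,3]. HN layers by μ_θ (2 steps, strictly decreasing):
  μ^(1)=6; μ^(2)=-1

((0, 0, 1); (4, 2, 0))


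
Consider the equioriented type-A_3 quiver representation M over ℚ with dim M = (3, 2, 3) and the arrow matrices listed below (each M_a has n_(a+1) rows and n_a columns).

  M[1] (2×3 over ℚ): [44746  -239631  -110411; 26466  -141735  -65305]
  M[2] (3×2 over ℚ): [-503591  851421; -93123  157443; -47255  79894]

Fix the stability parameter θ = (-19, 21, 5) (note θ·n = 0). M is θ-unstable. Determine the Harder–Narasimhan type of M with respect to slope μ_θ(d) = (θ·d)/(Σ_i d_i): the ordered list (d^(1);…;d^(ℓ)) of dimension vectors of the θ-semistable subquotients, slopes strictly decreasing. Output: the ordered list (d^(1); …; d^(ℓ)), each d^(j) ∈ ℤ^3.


Interval decomposition of M: I[1,1], I[1,3]^2, I[3,3].
HN type (ℓ=3): μ^(1)=13; μ^(2)=5; μ^(3)=-19

((0, 2, 2); (0, 0, 1); (3, 0, 0))


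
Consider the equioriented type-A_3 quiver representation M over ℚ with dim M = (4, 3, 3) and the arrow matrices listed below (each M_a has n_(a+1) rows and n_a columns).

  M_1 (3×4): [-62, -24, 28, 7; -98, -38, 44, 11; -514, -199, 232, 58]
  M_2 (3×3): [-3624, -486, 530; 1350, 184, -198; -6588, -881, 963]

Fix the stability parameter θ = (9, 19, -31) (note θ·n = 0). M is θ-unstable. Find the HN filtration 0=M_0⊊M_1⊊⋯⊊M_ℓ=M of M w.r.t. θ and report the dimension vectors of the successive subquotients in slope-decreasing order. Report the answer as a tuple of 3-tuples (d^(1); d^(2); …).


Via rank(M_{q-1}∘⋯∘M_p): M ≅ I[1,1]^2, I[1,2], I[1,3], I[2,3], I[3,3].
μ_θ-semistable layers: μ^(1)=19; μ^(2)=9; μ^(3)=-1; μ^(4)=-6; μ^(5)=-31

((0, 1, 0); (3, 0, 0); (1, 1, 1); (0, 1, 1); (0, 0, 1))


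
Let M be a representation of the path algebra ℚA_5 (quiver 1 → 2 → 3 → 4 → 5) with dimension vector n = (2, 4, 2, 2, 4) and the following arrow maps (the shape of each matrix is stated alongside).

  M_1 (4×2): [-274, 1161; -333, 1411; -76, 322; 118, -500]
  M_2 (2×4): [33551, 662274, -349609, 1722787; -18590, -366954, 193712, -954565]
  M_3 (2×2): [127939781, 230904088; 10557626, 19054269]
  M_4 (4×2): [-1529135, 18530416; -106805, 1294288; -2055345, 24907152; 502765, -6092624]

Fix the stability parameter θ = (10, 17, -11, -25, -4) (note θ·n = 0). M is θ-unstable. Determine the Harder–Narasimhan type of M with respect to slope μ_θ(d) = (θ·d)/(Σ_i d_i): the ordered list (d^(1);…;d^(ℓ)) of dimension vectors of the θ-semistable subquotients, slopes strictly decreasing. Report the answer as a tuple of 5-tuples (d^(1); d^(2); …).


Interval decomposition of M: I[1,2], I[1,5], I[2,2], I[2,4], I[5,5]^3.
HN type (ℓ=5): μ^(1)=17; μ^(2)=10; μ^(3)=-13/5; μ^(4)=-4; μ^(5)=-19/3

((0, 2, 0, 0, 0); (1, 0, 0, 0, 0); (1, 1, 1, 1, 1); (0, 0, 0, 0, 3); (0, 1, 1, 1, 0))


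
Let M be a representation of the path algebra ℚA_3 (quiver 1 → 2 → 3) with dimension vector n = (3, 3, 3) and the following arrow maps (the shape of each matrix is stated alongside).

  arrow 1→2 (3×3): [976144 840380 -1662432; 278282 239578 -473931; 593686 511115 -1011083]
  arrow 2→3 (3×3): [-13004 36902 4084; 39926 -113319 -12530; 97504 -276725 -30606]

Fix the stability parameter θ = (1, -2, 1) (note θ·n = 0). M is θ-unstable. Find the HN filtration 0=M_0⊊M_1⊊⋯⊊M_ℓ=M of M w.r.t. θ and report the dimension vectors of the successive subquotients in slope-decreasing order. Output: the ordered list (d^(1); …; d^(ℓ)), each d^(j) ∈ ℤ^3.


Interval decomposition of M: I[1,1], I[1,2], I[1,3], I[2,3], I[3,3].
HN type (ℓ=3): μ^(1)=1; μ^(2)=-1/2; μ^(3)=-2

((1, 0, 3); (2, 2, 0); (0, 1, 0))


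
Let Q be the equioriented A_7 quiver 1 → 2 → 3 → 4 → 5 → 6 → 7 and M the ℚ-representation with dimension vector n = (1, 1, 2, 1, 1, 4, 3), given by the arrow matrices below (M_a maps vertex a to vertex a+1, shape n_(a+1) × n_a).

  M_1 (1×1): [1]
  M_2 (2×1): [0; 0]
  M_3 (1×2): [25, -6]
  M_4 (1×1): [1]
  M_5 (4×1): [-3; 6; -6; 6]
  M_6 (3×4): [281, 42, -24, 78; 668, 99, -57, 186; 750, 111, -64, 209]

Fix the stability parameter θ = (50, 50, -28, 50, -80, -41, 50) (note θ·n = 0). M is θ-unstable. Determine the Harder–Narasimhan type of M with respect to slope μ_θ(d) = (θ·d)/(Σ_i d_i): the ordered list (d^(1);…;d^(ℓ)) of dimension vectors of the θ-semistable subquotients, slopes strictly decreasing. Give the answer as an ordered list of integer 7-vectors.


Via rank(M_{q-1}∘⋯∘M_p): M ≅ I[1,2], I[3,3], I[3,7], I[6,6], I[6,7]^2.
μ_θ-semistable layers: μ^(1)=50; μ^(2)=-71/3; μ^(3)=-28; μ^(4)=-41

((1, 1, 0, 0, 0, 0, 3); (0, 0, 0, 1, 1, 1, 0); (0, 0, 2, 0, 0, 0, 0); (0, 0, 0, 0, 0, 3, 0))
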